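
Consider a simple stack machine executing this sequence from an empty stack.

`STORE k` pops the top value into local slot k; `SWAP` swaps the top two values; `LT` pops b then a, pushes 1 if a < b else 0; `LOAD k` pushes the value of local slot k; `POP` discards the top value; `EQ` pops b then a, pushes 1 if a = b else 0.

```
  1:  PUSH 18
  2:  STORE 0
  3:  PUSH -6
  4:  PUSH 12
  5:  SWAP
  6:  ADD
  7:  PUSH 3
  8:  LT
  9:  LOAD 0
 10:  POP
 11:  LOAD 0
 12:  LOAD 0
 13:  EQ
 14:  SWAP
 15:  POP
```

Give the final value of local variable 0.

18

PUSH 18 → 18
STORE 0 → (empty)
PUSH -6 → -6
PUSH 12 → -6 12
SWAP    → 12 -6
ADD     → 6
PUSH 3  → 6 3
LT      → 0
LOAD 0  → 0 18
POP     → 0
LOAD 0  → 0 18
LOAD 0  → 0 18 18
EQ      → 0 1
SWAP    → 1 0
POP     → 1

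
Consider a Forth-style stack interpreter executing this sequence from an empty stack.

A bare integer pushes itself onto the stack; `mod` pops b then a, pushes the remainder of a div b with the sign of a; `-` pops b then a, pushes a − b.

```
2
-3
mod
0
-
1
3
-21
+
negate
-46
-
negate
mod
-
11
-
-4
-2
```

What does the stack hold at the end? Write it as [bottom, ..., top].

[-10, -4, -2]

2       2
-3      2 -3
mod     2
0       2 0
-       2
1       2 1
3       2 1 3
-21     2 1 3 -21
+       2 1 -18
negate  2 1 18
-46     2 1 18 -46
-       2 1 64
negate  2 1 -64
mod     2 1
-       1
11      1 11
-       -10
-4      -10 -4
-2      -10 -4 -2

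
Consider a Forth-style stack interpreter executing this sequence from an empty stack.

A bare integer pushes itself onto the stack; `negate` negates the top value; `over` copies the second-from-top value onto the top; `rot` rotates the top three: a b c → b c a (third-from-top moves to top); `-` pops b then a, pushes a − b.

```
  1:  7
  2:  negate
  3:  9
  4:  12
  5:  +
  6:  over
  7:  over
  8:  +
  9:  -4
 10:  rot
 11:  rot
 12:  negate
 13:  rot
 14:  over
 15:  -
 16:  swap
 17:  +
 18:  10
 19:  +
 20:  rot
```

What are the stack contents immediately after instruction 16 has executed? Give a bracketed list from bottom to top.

[-7, 21, 10, -14]

7      → [7]
negate → [-7]
9      → [-7, 9]
12     → [-7, 9, 12]
+      → [-7, 21]
over   → [-7, 21, -7]
over   → [-7, 21, -7, 21]
+      → [-7, 21, 14]
-4     → [-7, 21, 14, -4]
rot    → [-7, 14, -4, 21]
rot    → [-7, -4, 21, 14]
negate → [-7, -4, 21, -14]
rot    → [-7, 21, -14, -4]
over   → [-7, 21, -14, -4, -14]
-      → [-7, 21, -14, 10]
swap   → [-7, 21, 10, -14]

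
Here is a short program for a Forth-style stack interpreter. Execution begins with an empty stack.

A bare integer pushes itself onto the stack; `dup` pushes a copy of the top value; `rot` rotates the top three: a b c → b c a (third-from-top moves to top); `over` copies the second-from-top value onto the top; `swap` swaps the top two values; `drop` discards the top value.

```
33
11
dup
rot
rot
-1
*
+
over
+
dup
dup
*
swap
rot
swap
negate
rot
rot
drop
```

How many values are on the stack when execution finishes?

2

33     : 33
11     : 33 11
dup    : 33 11 11
rot    : 11 11 33
rot    : 11 33 11
-1     : 11 33 11 -1
*      : 11 33 -11
+      : 11 22
over   : 11 22 11
+      : 11 33
dup    : 11 33 33
dup    : 11 33 33 33
*      : 11 33 1089
swap   : 11 1089 33
rot    : 1089 33 11
swap   : 1089 11 33
negate : 1089 11 -33
rot    : 11 -33 1089
rot    : -33 1089 11
drop   : -33 1089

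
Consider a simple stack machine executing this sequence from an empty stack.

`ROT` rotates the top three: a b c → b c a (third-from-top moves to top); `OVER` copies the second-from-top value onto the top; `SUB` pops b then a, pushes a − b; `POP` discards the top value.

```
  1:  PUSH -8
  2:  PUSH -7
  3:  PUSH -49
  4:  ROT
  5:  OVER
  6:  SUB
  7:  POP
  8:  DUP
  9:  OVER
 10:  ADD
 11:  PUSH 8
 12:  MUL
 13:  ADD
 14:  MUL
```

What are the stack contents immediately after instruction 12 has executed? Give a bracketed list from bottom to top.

PUSH -8  : -8
PUSH -7  : -8 -7
PUSH -49 : -8 -7 -49
ROT      : -7 -49 -8
OVER     : -7 -49 -8 -49
SUB      : -7 -49 41
POP      : -7 -49
DUP      : -7 -49 -49
OVER     : -7 -49 -49 -49
ADD      : -7 -49 -98
PUSH 8   : -7 -49 -98 8
MUL      : -7 -49 -784

[-7, -49, -784]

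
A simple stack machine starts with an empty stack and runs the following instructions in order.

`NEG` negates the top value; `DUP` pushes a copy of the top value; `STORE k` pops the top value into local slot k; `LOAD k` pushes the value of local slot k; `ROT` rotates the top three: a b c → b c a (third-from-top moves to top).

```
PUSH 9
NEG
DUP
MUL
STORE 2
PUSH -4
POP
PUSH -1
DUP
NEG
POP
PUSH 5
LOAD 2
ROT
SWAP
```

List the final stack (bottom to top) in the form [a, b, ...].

PUSH 9   9
NEG      -9
DUP      -9 -9
MUL      81
STORE 2  (empty)
PUSH -4  -4
POP      (empty)
PUSH -1  -1
DUP      -1 -1
NEG      -1 1
POP      -1
PUSH 5   -1 5
LOAD 2   -1 5 81
ROT      5 81 -1
SWAP     5 -1 81

[5, -1, 81]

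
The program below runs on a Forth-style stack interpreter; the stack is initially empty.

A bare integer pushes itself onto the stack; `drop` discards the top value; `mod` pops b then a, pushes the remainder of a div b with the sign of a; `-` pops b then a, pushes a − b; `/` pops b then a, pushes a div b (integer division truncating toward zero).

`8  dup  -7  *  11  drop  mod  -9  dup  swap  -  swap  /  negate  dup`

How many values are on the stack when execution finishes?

8      -> [8]
dup    -> [8, 8]
-7     -> [8, 8, -7]
*      -> [8, -56]
11     -> [8, -56, 11]
drop   -> [8, -56]
mod    -> [8]
-9     -> [8, -9]
dup    -> [8, -9, -9]
swap   -> [8, -9, -9]
-      -> [8, 0]
swap   -> [0, 8]
/      -> [0]
negate -> [0]
dup    -> [0, 0]

2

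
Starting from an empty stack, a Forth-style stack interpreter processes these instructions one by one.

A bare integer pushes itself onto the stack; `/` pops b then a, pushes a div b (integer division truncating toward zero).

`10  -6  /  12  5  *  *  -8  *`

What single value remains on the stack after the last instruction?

10 -> 10
-6 -> 10 -6
/  -> -1
12 -> -1 12
5  -> -1 12 5
*  -> -1 60
*  -> -60
-8 -> -60 -8
*  -> 480

480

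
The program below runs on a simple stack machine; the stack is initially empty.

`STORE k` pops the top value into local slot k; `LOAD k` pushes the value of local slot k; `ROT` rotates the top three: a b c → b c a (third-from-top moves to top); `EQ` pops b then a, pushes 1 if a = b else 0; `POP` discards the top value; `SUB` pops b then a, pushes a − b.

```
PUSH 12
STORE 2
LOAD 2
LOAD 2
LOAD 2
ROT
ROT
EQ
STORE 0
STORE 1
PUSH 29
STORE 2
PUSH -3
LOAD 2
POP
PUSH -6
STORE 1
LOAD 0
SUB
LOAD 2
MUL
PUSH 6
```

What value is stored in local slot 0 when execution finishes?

PUSH 12  12
STORE 2  (empty)
LOAD 2   12
LOAD 2   12 12
LOAD 2   12 12 12
ROT      12 12 12
ROT      12 12 12
EQ       12 1
STORE 0  12
STORE 1  (empty)
PUSH 29  29
STORE 2  (empty)
PUSH -3  -3
LOAD 2   -3 29
POP      -3
PUSH -6  -3 -6
STORE 1  -3
LOAD 0   -3 1
SUB      -4
LOAD 2   -4 29
MUL      -116
PUSH 6   -116 6

1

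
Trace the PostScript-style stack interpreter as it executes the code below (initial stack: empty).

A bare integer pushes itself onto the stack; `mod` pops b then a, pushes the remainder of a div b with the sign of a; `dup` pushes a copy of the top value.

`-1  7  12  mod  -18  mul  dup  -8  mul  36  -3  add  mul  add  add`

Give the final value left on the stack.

33137

-1  -> [-1]
7   -> [-1, 7]
12  -> [-1, 7, 12]
mod -> [-1, 7]
-18 -> [-1, 7, -18]
mul -> [-1, -126]
dup -> [-1, -126, -126]
-8  -> [-1, -126, -126, -8]
mul -> [-1, -126, 1008]
36  -> [-1, -126, 1008, 36]
-3  -> [-1, -126, 1008, 36, -3]
add -> [-1, -126, 1008, 33]
mul -> [-1, -126, 33264]
add -> [-1, 33138]
add -> [33137]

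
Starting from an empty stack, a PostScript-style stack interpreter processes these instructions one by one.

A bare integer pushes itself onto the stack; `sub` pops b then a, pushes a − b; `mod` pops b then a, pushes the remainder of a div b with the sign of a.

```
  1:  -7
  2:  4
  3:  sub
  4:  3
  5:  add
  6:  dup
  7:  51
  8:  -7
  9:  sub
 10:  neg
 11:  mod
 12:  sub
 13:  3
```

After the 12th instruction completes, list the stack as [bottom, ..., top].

-7  -> [-7]
4   -> [-7, 4]
sub -> [-11]
3   -> [-11, 3]
add -> [-8]
dup -> [-8, -8]
51  -> [-8, -8, 51]
-7  -> [-8, -8, 51, -7]
sub -> [-8, -8, 58]
neg -> [-8, -8, -58]
mod -> [-8, -8]
sub -> [0]

[0]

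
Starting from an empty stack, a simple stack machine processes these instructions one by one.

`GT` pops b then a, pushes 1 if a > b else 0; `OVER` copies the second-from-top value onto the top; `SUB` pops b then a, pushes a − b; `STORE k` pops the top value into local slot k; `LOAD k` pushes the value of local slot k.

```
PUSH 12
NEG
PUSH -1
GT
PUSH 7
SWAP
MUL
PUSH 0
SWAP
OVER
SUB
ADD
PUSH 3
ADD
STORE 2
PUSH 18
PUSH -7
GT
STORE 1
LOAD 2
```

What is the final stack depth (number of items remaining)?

1

PUSH 12 -> 12
NEG     -> -12
PUSH -1 -> -12 -1
GT      -> 0
PUSH 7  -> 0 7
SWAP    -> 7 0
MUL     -> 0
PUSH 0  -> 0 0
SWAP    -> 0 0
OVER    -> 0 0 0
SUB     -> 0 0
ADD     -> 0
PUSH 3  -> 0 3
ADD     -> 3
STORE 2 -> (empty)
PUSH 18 -> 18
PUSH -7 -> 18 -7
GT      -> 1
STORE 1 -> (empty)
LOAD 2  -> 3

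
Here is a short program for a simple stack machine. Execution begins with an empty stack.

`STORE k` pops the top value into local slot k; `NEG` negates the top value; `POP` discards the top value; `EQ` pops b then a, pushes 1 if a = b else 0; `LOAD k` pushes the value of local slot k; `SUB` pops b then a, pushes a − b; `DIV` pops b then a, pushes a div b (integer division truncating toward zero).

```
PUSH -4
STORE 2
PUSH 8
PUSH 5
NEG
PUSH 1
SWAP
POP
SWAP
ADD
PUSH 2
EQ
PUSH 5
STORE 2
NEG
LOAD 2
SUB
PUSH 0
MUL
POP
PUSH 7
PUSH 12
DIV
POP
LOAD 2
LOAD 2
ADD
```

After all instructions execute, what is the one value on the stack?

PUSH -4  -4
STORE 2  (empty)
PUSH 8   8
PUSH 5   8 5
NEG      8 -5
PUSH 1   8 -5 1
SWAP     8 1 -5
POP      8 1
SWAP     1 8
ADD      9
PUSH 2   9 2
EQ       0
PUSH 5   0 5
STORE 2  0
NEG      0
LOAD 2   0 5
SUB      -5
PUSH 0   -5 0
MUL      0
POP      (empty)
PUSH 7   7
PUSH 12  7 12
DIV      0
POP      (empty)
LOAD 2   5
LOAD 2   5 5
ADD      10

10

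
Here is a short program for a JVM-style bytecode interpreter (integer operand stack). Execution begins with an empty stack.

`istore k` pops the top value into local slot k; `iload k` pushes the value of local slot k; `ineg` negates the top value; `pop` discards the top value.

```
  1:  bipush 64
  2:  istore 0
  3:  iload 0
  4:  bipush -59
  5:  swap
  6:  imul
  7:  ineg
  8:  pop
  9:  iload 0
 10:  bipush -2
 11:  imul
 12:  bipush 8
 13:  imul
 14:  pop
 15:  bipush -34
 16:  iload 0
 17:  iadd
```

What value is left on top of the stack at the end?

bipush 64  -> [64]
istore 0   -> []
iload 0    -> [64]
bipush -59 -> [64, -59]
swap       -> [-59, 64]
imul       -> [-3776]
ineg       -> [3776]
pop        -> []
iload 0    -> [64]
bipush -2  -> [64, -2]
imul       -> [-128]
bipush 8   -> [-128, 8]
imul       -> [-1024]
pop        -> []
bipush -34 -> [-34]
iload 0    -> [-34, 64]
iadd       -> [30]

30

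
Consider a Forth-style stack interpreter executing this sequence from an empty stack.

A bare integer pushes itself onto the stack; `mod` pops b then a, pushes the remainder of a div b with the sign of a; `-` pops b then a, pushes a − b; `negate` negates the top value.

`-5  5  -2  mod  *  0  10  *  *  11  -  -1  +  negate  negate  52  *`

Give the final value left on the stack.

-624

-5     -> -5
5      -> -5 5
-2     -> -5 5 -2
mod    -> -5 1
*      -> -5
0      -> -5 0
10     -> -5 0 10
*      -> -5 0
*      -> 0
11     -> 0 11
-      -> -11
-1     -> -11 -1
+      -> -12
negate -> 12
negate -> -12
52     -> -12 52
*      -> -624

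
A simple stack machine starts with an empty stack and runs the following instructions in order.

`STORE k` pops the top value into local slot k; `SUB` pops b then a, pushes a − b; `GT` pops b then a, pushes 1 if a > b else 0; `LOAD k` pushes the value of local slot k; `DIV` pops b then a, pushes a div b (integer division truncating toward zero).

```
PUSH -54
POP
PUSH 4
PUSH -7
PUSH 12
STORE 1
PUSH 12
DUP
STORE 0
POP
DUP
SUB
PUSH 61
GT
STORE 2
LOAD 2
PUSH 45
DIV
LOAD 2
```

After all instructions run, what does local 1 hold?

12

PUSH -54  [-54]
POP       []
PUSH 4    [4]
PUSH -7   [4, -7]
PUSH 12   [4, -7, 12]
STORE 1   [4, -7]
PUSH 12   [4, -7, 12]
DUP       [4, -7, 12, 12]
STORE 0   [4, -7, 12]
POP       [4, -7]
DUP       [4, -7, -7]
SUB       [4, 0]
PUSH 61   [4, 0, 61]
GT        [4, 0]
STORE 2   [4]
LOAD 2    [4, 0]
PUSH 45   [4, 0, 45]
DIV       [4, 0]
LOAD 2    [4, 0, 0]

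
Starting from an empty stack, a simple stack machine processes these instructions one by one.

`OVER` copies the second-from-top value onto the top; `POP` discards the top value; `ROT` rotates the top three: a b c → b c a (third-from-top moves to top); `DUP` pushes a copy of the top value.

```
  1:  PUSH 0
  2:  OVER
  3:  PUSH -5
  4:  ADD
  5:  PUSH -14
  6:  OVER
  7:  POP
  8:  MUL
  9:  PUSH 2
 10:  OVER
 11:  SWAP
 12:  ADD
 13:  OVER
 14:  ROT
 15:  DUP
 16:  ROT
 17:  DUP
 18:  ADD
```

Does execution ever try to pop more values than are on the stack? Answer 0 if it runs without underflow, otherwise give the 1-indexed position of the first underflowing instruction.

2

PUSH 0  [0]
OVER  — needs 2 operands, stack has 1 → underflow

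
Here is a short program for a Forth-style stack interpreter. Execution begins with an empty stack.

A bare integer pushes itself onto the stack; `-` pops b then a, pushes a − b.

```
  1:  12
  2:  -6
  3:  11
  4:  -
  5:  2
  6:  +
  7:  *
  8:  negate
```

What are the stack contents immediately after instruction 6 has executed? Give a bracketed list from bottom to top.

[12, -15]

12 : [12]
-6 : [12, -6]
11 : [12, -6, 11]
-  : [12, -17]
2  : [12, -17, 2]
+  : [12, -15]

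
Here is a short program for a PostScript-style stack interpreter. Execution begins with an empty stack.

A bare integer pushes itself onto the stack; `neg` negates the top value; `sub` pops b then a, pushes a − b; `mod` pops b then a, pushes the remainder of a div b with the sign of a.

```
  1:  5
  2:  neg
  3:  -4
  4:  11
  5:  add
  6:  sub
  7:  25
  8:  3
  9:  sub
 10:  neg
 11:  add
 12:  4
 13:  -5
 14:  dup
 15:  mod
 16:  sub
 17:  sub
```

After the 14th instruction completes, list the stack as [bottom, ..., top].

5    [5]
neg  [-5]
-4   [-5, -4]
11   [-5, -4, 11]
add  [-5, 7]
sub  [-12]
25   [-12, 25]
3    [-12, 25, 3]
sub  [-12, 22]
neg  [-12, -22]
add  [-34]
4    [-34, 4]
-5   [-34, 4, -5]
dup  [-34, 4, -5, -5]

[-34, 4, -5, -5]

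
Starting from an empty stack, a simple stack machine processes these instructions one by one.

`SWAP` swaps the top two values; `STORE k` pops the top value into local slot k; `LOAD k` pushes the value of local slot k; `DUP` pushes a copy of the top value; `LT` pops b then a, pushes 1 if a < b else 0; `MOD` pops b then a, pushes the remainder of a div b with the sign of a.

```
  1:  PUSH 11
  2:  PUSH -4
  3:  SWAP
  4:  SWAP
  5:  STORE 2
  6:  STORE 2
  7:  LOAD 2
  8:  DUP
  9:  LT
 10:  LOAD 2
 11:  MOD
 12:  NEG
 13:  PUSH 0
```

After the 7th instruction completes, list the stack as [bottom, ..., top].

[11]

PUSH 11  [11]
PUSH -4  [11, -4]
SWAP     [-4, 11]
SWAP     [11, -4]
STORE 2  [11]
STORE 2  []
LOAD 2   [11]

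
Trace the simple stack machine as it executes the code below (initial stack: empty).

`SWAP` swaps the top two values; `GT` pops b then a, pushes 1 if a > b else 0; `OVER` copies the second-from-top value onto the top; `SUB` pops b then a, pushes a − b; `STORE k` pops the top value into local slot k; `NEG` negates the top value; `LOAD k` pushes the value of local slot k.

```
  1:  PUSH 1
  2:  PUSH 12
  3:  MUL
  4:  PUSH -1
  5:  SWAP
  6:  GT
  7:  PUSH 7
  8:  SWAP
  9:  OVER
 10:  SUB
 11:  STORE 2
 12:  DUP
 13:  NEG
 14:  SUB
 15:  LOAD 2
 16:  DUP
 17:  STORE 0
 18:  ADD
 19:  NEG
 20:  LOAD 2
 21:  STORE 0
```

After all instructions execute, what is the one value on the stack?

PUSH 1  -> [1]
PUSH 12 -> [1, 12]
MUL     -> [12]
PUSH -1 -> [12, -1]
SWAP    -> [-1, 12]
GT      -> [0]
PUSH 7  -> [0, 7]
SWAP    -> [7, 0]
OVER    -> [7, 0, 7]
SUB     -> [7, -7]
STORE 2 -> [7]
DUP     -> [7, 7]
NEG     -> [7, -7]
SUB     -> [14]
LOAD 2  -> [14, -7]
DUP     -> [14, -7, -7]
STORE 0 -> [14, -7]
ADD     -> [7]
NEG     -> [-7]
LOAD 2  -> [-7, -7]
STORE 0 -> [-7]

-7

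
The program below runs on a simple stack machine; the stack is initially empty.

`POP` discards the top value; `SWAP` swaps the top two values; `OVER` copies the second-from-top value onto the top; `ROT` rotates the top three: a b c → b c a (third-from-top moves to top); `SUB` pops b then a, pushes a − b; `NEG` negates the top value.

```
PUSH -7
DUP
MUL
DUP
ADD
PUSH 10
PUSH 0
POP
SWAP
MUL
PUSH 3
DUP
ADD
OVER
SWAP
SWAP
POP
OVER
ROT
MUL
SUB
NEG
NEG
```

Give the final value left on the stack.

-960394

PUSH -7  [-7]
DUP      [-7, -7]
MUL      [49]
DUP      [49, 49]
ADD      [98]
PUSH 10  [98, 10]
PUSH 0   [98, 10, 0]
POP      [98, 10]
SWAP     [10, 98]
MUL      [980]
PUSH 3   [980, 3]
DUP      [980, 3, 3]
ADD      [980, 6]
OVER     [980, 6, 980]
SWAP     [980, 980, 6]
SWAP     [980, 6, 980]
POP      [980, 6]
OVER     [980, 6, 980]
ROT      [6, 980, 980]
MUL      [6, 960400]
SUB      [-960394]
NEG      [960394]
NEG      [-960394]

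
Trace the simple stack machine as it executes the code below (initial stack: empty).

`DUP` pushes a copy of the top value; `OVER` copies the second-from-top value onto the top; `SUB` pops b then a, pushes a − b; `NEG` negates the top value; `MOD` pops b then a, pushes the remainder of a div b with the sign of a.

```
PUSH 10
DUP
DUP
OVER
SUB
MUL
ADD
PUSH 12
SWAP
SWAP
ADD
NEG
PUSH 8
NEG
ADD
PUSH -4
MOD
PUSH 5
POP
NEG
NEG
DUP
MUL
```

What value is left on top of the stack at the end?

PUSH 10 -> [10]
DUP     -> [10, 10]
DUP     -> [10, 10, 10]
OVER    -> [10, 10, 10, 10]
SUB     -> [10, 10, 0]
MUL     -> [10, 0]
ADD     -> [10]
PUSH 12 -> [10, 12]
SWAP    -> [12, 10]
SWAP    -> [10, 12]
ADD     -> [22]
NEG     -> [-22]
PUSH 8  -> [-22, 8]
NEG     -> [-22, -8]
ADD     -> [-30]
PUSH -4 -> [-30, -4]
MOD     -> [-2]
PUSH 5  -> [-2, 5]
POP     -> [-2]
NEG     -> [2]
NEG     -> [-2]
DUP     -> [-2, -2]
MUL     -> [4]

4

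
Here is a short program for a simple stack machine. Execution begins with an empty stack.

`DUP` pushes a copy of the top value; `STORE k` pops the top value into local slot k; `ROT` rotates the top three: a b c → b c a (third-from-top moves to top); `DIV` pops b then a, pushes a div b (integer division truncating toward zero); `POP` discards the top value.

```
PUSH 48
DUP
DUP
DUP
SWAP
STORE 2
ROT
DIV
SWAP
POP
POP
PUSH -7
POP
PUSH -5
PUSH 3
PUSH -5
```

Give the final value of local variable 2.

48

PUSH 48 → [48]
DUP     → [48, 48]
DUP     → [48, 48, 48]
DUP     → [48, 48, 48, 48]
SWAP    → [48, 48, 48, 48]
STORE 2 → [48, 48, 48]
ROT     → [48, 48, 48]
DIV     → [48, 1]
SWAP    → [1, 48]
POP     → [1]
POP     → []
PUSH -7 → [-7]
POP     → []
PUSH -5 → [-5]
PUSH 3  → [-5, 3]
PUSH -5 → [-5, 3, -5]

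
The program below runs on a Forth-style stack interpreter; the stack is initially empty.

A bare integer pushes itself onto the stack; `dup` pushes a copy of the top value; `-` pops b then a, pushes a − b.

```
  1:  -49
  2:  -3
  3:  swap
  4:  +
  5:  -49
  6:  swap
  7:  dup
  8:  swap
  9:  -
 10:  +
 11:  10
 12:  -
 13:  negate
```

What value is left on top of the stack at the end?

59

-49    -> [-49]
-3     -> [-49, -3]
swap   -> [-3, -49]
+      -> [-52]
-49    -> [-52, -49]
swap   -> [-49, -52]
dup    -> [-49, -52, -52]
swap   -> [-49, -52, -52]
-      -> [-49, 0]
+      -> [-49]
10     -> [-49, 10]
-      -> [-59]
negate -> [59]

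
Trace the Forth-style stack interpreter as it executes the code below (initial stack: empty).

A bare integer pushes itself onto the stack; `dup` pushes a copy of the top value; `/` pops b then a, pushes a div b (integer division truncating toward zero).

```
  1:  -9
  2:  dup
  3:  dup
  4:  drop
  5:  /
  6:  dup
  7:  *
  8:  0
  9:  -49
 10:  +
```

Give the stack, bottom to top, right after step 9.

[1, 0, -49]

-9   -> -9
dup  -> -9 -9
dup  -> -9 -9 -9
drop -> -9 -9
/    -> 1
dup  -> 1 1
*    -> 1
0    -> 1 0
-49  -> 1 0 -49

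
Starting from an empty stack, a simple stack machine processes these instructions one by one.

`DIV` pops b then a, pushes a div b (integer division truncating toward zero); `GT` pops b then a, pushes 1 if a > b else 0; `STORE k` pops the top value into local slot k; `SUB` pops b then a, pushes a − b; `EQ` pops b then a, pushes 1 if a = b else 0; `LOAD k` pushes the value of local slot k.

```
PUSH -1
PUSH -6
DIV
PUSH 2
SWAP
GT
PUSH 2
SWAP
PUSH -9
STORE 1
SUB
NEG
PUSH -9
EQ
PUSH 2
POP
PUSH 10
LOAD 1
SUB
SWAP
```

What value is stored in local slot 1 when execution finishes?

-9

PUSH -1  -1
PUSH -6  -1 -6
DIV      0
PUSH 2   0 2
SWAP     2 0
GT       1
PUSH 2   1 2
SWAP     2 1
PUSH -9  2 1 -9
STORE 1  2 1
SUB      1
NEG      -1
PUSH -9  -1 -9
EQ       0
PUSH 2   0 2
POP      0
PUSH 10  0 10
LOAD 1   0 10 -9
SUB      0 19
SWAP     19 0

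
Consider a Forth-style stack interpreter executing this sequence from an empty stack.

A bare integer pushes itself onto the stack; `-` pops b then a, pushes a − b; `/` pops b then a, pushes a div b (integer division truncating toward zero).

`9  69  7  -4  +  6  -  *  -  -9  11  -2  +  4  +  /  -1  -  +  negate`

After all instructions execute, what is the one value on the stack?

-217

9      -> [9]
69     -> [9, 69]
7      -> [9, 69, 7]
-4     -> [9, 69, 7, -4]
+      -> [9, 69, 3]
6      -> [9, 69, 3, 6]
-      -> [9, 69, -3]
*      -> [9, -207]
-      -> [216]
-9     -> [216, -9]
11     -> [216, -9, 11]
-2     -> [216, -9, 11, -2]
+      -> [216, -9, 9]
4      -> [216, -9, 9, 4]
+      -> [216, -9, 13]
/      -> [216, 0]
-1     -> [216, 0, -1]
-      -> [216, 1]
+      -> [217]
negate -> [-217]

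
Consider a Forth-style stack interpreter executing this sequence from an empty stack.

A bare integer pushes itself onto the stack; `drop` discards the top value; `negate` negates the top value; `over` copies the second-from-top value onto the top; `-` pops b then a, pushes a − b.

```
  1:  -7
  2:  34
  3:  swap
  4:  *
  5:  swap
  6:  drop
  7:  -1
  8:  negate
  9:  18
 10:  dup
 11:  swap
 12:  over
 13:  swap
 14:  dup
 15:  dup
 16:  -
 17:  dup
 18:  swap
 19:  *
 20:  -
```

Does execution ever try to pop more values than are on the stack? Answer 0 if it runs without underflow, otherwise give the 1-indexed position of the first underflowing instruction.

5

-7    [-7]
34    [-7, 34]
swap  [34, -7]
*     [-238]
swap  — needs 2 operands, stack has 1 → underflow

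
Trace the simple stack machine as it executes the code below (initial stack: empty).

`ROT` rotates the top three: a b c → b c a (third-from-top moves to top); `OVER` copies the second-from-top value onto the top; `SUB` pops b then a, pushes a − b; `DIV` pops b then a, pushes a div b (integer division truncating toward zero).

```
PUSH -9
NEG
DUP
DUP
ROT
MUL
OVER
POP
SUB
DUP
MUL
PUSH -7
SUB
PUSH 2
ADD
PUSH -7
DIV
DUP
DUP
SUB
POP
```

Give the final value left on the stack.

PUSH -9 -> [-9]
NEG     -> [9]
DUP     -> [9, 9]
DUP     -> [9, 9, 9]
ROT     -> [9, 9, 9]
MUL     -> [9, 81]
OVER    -> [9, 81, 9]
POP     -> [9, 81]
SUB     -> [-72]
DUP     -> [-72, -72]
MUL     -> [5184]
PUSH -7 -> [5184, -7]
SUB     -> [5191]
PUSH 2  -> [5191, 2]
ADD     -> [5193]
PUSH -7 -> [5193, -7]
DIV     -> [-741]
DUP     -> [-741, -741]
DUP     -> [-741, -741, -741]
SUB     -> [-741, 0]
POP     -> [-741]

-741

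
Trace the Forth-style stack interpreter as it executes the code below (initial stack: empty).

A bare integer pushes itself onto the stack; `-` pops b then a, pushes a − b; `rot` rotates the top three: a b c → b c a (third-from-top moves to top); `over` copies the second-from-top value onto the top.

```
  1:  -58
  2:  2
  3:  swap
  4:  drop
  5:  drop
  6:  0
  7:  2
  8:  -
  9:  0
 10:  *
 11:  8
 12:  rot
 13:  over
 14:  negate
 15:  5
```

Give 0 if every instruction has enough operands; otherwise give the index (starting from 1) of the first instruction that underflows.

12

-58  -> -58
2    -> -58 2
swap -> 2 -58
drop -> 2
drop -> (empty)
0    -> 0
2    -> 0 2
-    -> -2
0    -> -2 0
*    -> 0
8    -> 0 8
rot  — needs 3 operands, stack has 2 → underflow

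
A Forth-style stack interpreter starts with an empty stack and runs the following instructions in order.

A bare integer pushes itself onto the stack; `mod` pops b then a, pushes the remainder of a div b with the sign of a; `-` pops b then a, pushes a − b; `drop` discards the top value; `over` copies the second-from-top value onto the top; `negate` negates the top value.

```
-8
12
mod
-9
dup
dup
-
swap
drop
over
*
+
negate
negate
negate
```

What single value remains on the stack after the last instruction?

-8     : [-8]
12     : [-8, 12]
mod    : [-8]
-9     : [-8, -9]
dup    : [-8, -9, -9]
dup    : [-8, -9, -9, -9]
-      : [-8, -9, 0]
swap   : [-8, 0, -9]
drop   : [-8, 0]
over   : [-8, 0, -8]
*      : [-8, 0]
+      : [-8]
negate : [8]
negate : [-8]
negate : [8]

8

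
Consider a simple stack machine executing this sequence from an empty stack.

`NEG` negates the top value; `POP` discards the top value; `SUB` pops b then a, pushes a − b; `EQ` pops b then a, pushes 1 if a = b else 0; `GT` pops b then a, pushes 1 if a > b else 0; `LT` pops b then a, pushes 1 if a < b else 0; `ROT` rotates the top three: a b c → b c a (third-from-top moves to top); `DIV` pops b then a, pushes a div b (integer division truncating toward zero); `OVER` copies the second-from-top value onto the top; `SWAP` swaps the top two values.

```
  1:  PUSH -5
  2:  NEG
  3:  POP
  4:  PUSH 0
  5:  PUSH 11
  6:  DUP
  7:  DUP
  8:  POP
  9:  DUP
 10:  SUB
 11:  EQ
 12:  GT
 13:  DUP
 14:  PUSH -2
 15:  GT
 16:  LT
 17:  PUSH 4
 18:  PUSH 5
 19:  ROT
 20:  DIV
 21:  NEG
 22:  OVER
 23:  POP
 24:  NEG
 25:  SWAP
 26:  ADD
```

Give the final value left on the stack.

PUSH -5 → [-5]
NEG     → [5]
POP     → []
PUSH 0  → [0]
PUSH 11 → [0, 11]
DUP     → [0, 11, 11]
DUP     → [0, 11, 11, 11]
POP     → [0, 11, 11]
DUP     → [0, 11, 11, 11]
SUB     → [0, 11, 0]
EQ      → [0, 0]
GT      → [0]
DUP     → [0, 0]
PUSH -2 → [0, 0, -2]
GT      → [0, 1]
LT      → [1]
PUSH 4  → [1, 4]
PUSH 5  → [1, 4, 5]
ROT     → [4, 5, 1]
DIV     → [4, 5]
NEG     → [4, -5]
OVER    → [4, -5, 4]
POP     → [4, -5]
NEG     → [4, 5]
SWAP    → [5, 4]
ADD     → [9]

9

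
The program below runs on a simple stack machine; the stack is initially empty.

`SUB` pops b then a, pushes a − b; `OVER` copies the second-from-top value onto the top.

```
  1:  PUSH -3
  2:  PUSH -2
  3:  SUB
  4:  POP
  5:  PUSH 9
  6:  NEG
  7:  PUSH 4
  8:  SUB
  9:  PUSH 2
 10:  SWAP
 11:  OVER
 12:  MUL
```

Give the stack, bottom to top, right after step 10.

PUSH -3 → -3
PUSH -2 → -3 -2
SUB     → -1
POP     → (empty)
PUSH 9  → 9
NEG     → -9
PUSH 4  → -9 4
SUB     → -13
PUSH 2  → -13 2
SWAP    → 2 -13

[2, -13]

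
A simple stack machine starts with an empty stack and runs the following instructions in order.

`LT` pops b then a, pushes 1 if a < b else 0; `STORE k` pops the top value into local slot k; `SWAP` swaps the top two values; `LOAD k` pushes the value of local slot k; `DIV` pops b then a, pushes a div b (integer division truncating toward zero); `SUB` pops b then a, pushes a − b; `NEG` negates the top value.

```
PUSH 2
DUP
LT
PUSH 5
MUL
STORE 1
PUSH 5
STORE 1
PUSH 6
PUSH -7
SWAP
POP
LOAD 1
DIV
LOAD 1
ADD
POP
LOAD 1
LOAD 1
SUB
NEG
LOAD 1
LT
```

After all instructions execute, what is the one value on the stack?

1

PUSH 2  -> [2]
DUP     -> [2, 2]
LT      -> [0]
PUSH 5  -> [0, 5]
MUL     -> [0]
STORE 1 -> []
PUSH 5  -> [5]
STORE 1 -> []
PUSH 6  -> [6]
PUSH -7 -> [6, -7]
SWAP    -> [-7, 6]
POP     -> [-7]
LOAD 1  -> [-7, 5]
DIV     -> [-1]
LOAD 1  -> [-1, 5]
ADD     -> [4]
POP     -> []
LOAD 1  -> [5]
LOAD 1  -> [5, 5]
SUB     -> [0]
NEG     -> [0]
LOAD 1  -> [0, 5]
LT      -> [1]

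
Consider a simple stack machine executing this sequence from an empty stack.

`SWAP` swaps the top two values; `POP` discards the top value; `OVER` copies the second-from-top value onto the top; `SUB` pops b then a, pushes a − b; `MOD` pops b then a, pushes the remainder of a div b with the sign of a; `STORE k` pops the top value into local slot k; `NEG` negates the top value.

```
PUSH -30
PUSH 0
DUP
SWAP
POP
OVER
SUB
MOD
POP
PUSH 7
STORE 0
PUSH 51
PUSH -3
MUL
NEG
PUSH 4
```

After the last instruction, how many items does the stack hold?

PUSH -30 -> -30
PUSH 0   -> -30 0
DUP      -> -30 0 0
SWAP     -> -30 0 0
POP      -> -30 0
OVER     -> -30 0 -30
SUB      -> -30 30
MOD      -> 0
POP      -> (empty)
PUSH 7   -> 7
STORE 0  -> (empty)
PUSH 51  -> 51
PUSH -3  -> 51 -3
MUL      -> -153
NEG      -> 153
PUSH 4   -> 153 4

2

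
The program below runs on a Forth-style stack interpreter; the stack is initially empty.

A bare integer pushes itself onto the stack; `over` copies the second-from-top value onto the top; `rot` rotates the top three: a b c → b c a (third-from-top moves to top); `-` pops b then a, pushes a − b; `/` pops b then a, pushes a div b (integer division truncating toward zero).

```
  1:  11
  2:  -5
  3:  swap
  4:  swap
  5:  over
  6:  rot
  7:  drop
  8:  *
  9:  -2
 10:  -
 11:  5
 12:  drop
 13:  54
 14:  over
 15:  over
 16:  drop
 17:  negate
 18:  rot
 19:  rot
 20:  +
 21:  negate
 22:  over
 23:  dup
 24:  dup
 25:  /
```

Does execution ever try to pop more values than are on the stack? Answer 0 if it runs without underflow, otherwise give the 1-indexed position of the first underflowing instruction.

11     : 11
-5     : 11 -5
swap   : -5 11
swap   : 11 -5
over   : 11 -5 11
rot    : -5 11 11
drop   : -5 11
*      : -55
-2     : -55 -2
-      : -53
5      : -53 5
drop   : -53
54     : -53 54
over   : -53 54 -53
over   : -53 54 -53 54
drop   : -53 54 -53
negate : -53 54 53
rot    : 54 53 -53
rot    : 53 -53 54
+      : 53 1
negate : 53 -1
over   : 53 -1 53
dup    : 53 -1 53 53
dup    : 53 -1 53 53 53
/      : 53 -1 53 1

0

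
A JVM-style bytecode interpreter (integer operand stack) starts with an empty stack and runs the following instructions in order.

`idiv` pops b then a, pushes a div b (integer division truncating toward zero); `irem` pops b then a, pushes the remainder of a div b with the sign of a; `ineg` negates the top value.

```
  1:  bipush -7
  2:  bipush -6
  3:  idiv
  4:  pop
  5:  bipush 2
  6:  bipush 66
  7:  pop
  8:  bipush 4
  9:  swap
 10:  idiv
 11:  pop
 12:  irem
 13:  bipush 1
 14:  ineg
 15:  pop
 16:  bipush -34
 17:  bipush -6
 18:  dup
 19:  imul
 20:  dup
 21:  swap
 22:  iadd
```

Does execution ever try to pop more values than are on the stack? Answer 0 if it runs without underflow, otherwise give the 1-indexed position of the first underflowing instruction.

12

bipush -7  -7
bipush -6  -7 -6
idiv       1
pop        (empty)
bipush 2   2
bipush 66  2 66
pop        2
bipush 4   2 4
swap       4 2
idiv       2
pop        (empty)
irem  — needs 2 operands, stack has 0 → underflow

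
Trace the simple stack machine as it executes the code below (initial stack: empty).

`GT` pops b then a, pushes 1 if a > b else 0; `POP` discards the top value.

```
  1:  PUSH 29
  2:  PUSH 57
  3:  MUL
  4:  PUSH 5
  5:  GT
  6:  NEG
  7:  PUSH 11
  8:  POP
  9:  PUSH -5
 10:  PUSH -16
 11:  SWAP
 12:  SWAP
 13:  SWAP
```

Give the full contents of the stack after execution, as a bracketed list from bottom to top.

PUSH 29  → [29]
PUSH 57  → [29, 57]
MUL      → [1653]
PUSH 5   → [1653, 5]
GT       → [1]
NEG      → [-1]
PUSH 11  → [-1, 11]
POP      → [-1]
PUSH -5  → [-1, -5]
PUSH -16 → [-1, -5, -16]
SWAP     → [-1, -16, -5]
SWAP     → [-1, -5, -16]
SWAP     → [-1, -16, -5]

[-1, -16, -5]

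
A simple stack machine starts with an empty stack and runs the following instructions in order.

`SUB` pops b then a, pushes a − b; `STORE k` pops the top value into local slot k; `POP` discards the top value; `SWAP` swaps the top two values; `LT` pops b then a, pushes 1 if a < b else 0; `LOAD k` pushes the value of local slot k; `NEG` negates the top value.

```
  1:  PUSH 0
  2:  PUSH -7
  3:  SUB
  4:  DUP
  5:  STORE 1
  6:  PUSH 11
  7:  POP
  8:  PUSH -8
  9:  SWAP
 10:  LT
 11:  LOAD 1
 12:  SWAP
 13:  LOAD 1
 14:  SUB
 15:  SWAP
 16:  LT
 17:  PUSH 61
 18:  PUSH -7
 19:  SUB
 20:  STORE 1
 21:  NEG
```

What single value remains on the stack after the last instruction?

-1

PUSH 0  : 0
PUSH -7 : 0 -7
SUB     : 7
DUP     : 7 7
STORE 1 : 7
PUSH 11 : 7 11
POP     : 7
PUSH -8 : 7 -8
SWAP    : -8 7
LT      : 1
LOAD 1  : 1 7
SWAP    : 7 1
LOAD 1  : 7 1 7
SUB     : 7 -6
SWAP    : -6 7
LT      : 1
PUSH 61 : 1 61
PUSH -7 : 1 61 -7
SUB     : 1 68
STORE 1 : 1
NEG     : -1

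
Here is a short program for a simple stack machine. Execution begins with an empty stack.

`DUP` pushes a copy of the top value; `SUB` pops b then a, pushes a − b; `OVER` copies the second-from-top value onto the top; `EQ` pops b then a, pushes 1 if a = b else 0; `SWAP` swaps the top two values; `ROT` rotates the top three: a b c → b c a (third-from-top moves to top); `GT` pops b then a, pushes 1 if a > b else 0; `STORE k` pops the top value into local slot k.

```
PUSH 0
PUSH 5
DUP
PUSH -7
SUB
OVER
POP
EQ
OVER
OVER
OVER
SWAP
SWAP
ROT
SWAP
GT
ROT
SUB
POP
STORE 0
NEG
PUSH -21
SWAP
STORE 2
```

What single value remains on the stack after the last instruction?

-21

PUSH 0   -> 0
PUSH 5   -> 0 5
DUP      -> 0 5 5
PUSH -7  -> 0 5 5 -7
SUB      -> 0 5 12
OVER     -> 0 5 12 5
POP      -> 0 5 12
EQ       -> 0 0
OVER     -> 0 0 0
OVER     -> 0 0 0 0
OVER     -> 0 0 0 0 0
SWAP     -> 0 0 0 0 0
SWAP     -> 0 0 0 0 0
ROT      -> 0 0 0 0 0
SWAP     -> 0 0 0 0 0
GT       -> 0 0 0 0
ROT      -> 0 0 0 0
SUB      -> 0 0 0
POP      -> 0 0
STORE 0  -> 0
NEG      -> 0
PUSH -21 -> 0 -21
SWAP     -> -21 0
STORE 2  -> -21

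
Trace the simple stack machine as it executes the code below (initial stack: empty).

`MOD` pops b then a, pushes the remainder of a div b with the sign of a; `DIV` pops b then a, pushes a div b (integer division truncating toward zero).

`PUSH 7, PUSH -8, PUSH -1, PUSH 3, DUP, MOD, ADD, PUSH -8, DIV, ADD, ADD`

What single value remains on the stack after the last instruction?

-1

PUSH 7   7
PUSH -8  7 -8
PUSH -1  7 -8 -1
PUSH 3   7 -8 -1 3
DUP      7 -8 -1 3 3
MOD      7 -8 -1 0
ADD      7 -8 -1
PUSH -8  7 -8 -1 -8
DIV      7 -8 0
ADD      7 -8
ADD      -1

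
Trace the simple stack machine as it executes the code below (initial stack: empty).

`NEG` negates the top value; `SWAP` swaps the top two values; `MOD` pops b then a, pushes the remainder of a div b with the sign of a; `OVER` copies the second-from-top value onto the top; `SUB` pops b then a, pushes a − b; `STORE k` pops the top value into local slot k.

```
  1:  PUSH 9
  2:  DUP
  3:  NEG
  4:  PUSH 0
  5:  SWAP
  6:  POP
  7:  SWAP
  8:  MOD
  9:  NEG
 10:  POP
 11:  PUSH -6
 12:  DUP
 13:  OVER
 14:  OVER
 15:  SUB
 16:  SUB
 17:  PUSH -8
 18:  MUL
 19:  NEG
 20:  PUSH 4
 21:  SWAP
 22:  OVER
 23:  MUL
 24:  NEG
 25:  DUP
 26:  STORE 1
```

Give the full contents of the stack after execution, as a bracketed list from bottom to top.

PUSH 9  : [9]
DUP     : [9, 9]
NEG     : [9, -9]
PUSH 0  : [9, -9, 0]
SWAP    : [9, 0, -9]
POP     : [9, 0]
SWAP    : [0, 9]
MOD     : [0]
NEG     : [0]
POP     : []
PUSH -6 : [-6]
DUP     : [-6, -6]
OVER    : [-6, -6, -6]
OVER    : [-6, -6, -6, -6]
SUB     : [-6, -6, 0]
SUB     : [-6, -6]
PUSH -8 : [-6, -6, -8]
MUL     : [-6, 48]
NEG     : [-6, -48]
PUSH 4  : [-6, -48, 4]
SWAP    : [-6, 4, -48]
OVER    : [-6, 4, -48, 4]
MUL     : [-6, 4, -192]
NEG     : [-6, 4, 192]
DUP     : [-6, 4, 192, 192]
STORE 1 : [-6, 4, 192]

[-6, 4, 192]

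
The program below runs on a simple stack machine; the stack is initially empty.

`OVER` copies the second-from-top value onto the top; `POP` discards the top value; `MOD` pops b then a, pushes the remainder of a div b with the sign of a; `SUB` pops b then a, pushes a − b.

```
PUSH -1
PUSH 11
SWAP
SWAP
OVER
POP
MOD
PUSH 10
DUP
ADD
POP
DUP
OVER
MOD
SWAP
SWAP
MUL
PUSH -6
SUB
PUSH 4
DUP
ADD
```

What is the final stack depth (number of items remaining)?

2

PUSH -1 → [-1]
PUSH 11 → [-1, 11]
SWAP    → [11, -1]
SWAP    → [-1, 11]
OVER    → [-1, 11, -1]
POP     → [-1, 11]
MOD     → [-1]
PUSH 10 → [-1, 10]
DUP     → [-1, 10, 10]
ADD     → [-1, 20]
POP     → [-1]
DUP     → [-1, -1]
OVER    → [-1, -1, -1]
MOD     → [-1, 0]
SWAP    → [0, -1]
SWAP    → [-1, 0]
MUL     → [0]
PUSH -6 → [0, -6]
SUB     → [6]
PUSH 4  → [6, 4]
DUP     → [6, 4, 4]
ADD     → [6, 8]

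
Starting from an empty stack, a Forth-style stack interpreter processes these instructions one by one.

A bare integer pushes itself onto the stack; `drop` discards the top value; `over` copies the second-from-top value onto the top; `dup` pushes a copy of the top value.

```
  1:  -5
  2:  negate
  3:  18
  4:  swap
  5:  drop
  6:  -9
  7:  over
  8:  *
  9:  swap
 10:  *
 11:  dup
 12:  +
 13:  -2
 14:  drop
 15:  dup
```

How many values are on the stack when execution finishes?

-5     -> [-5]
negate -> [5]
18     -> [5, 18]
swap   -> [18, 5]
drop   -> [18]
-9     -> [18, -9]
over   -> [18, -9, 18]
*      -> [18, -162]
swap   -> [-162, 18]
*      -> [-2916]
dup    -> [-2916, -2916]
+      -> [-5832]
-2     -> [-5832, -2]
drop   -> [-5832]
dup    -> [-5832, -5832]

2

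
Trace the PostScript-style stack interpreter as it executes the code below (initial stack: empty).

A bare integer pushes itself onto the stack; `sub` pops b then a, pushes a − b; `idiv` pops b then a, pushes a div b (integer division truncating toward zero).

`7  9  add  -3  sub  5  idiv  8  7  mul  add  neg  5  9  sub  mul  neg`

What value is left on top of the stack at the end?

7    : 7
9    : 7 9
add  : 16
-3   : 16 -3
sub  : 19
5    : 19 5
idiv : 3
8    : 3 8
7    : 3 8 7
mul  : 3 56
add  : 59
neg  : -59
5    : -59 5
9    : -59 5 9
sub  : -59 -4
mul  : 236
neg  : -236

-236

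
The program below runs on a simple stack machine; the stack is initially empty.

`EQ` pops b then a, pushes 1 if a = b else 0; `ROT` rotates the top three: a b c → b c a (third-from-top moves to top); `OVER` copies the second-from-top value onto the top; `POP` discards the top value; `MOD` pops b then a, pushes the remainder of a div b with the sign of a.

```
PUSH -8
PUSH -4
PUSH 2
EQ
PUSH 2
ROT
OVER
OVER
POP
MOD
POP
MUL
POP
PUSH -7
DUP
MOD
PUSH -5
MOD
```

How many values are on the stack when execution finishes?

PUSH -8 : -8
PUSH -4 : -8 -4
PUSH 2  : -8 -4 2
EQ      : -8 0
PUSH 2  : -8 0 2
ROT     : 0 2 -8
OVER    : 0 2 -8 2
OVER    : 0 2 -8 2 -8
POP     : 0 2 -8 2
MOD     : 0 2 0
POP     : 0 2
MUL     : 0
POP     : (empty)
PUSH -7 : -7
DUP     : -7 -7
MOD     : 0
PUSH -5 : 0 -5
MOD     : 0

1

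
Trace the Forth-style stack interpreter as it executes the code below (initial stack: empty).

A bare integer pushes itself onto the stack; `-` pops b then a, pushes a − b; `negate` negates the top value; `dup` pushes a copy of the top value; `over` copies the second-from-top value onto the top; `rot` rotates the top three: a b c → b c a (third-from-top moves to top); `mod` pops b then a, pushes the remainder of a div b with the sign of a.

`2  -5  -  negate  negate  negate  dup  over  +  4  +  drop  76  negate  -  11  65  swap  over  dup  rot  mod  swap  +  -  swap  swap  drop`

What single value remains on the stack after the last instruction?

2       [2]
-5      [2, -5]
-       [7]
negate  [-7]
negate  [7]
negate  [-7]
dup     [-7, -7]
over    [-7, -7, -7]
+       [-7, -14]
4       [-7, -14, 4]
+       [-7, -10]
drop    [-7]
76      [-7, 76]
negate  [-7, -76]
-       [69]
11      [69, 11]
65      [69, 11, 65]
swap    [69, 65, 11]
over    [69, 65, 11, 65]
dup     [69, 65, 11, 65, 65]
rot     [69, 65, 65, 65, 11]
mod     [69, 65, 65, 10]
swap    [69, 65, 10, 65]
+       [69, 65, 75]
-       [69, -10]
swap    [-10, 69]
swap    [69, -10]
drop    [69]

69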